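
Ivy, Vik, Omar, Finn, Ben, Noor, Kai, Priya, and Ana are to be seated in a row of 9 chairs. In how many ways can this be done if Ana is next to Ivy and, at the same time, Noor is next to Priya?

Treat {Ana,Ivy} as one block (2 orders) and {Noor,Priya} as another (2 orders).
That leaves 7 units to arrange: 2 × 2 × 7! = 4 × 5040 = 20160.

20160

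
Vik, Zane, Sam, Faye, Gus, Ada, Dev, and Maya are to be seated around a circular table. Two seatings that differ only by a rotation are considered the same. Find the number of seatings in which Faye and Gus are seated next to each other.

1440

Treat {Faye, Gus} as one unit (2 internal orders) and seat the resulting 7 units around the table: (6)! circular arrangements.
So 2 × (6)! = 2 × 720 = 1440.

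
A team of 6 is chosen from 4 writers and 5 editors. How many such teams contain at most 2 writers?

34

Split by how many writers are chosen (0 through 2).
Sum: C(4,0)·C(5,6) + C(4,1)·C(5,5) + C(4,2)·C(5,4) = 0 + 4 + 30 = 34.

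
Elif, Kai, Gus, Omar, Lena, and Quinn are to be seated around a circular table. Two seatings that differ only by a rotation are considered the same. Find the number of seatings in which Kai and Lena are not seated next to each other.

72

Without the restriction there are (5)! = 120 seatings.
Those with Kai next to Lena: fuse the pair into one unit and seat 5 units around a circle — 2·(4)! = 48.
Subtracting, 120 − 48 = 72.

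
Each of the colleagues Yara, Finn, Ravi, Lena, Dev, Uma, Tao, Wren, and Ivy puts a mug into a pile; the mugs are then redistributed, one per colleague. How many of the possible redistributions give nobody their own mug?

Count assignments avoiding every fixed point. For any j of the 9 colleagues fixed to their own mug, the other 9−j can be arranged in (9−j)! ways.
By inclusion–exclusion this is Σ_{j=0}^{9} (−1)^j C(9,j)·(9−j)!.
Computing: 362880 − 362880 + 181440 − 60480 + 15120 − 3024 + 504 − 72 + 9 − 1 = 133496.

133496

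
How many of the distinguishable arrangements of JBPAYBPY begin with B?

With the first slot taken by B, it remains to arrange the other 7 letters (JPAYBPY).
Those 7 letters have P appearing twice and Y appearing twice, giving (7)!/(2!·2!) = 1260.

1260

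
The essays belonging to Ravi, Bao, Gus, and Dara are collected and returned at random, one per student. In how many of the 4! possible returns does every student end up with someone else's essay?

Let Aᵢ be the assignments in which student i gets their own essay. We want the size of the complement of A₁∪…∪A_4.
By inclusion–exclusion this is Σ_{j=0}^{4} (−1)^j C(4,j)·(4−j)!.
Computing: 24 − 24 + 12 − 4 + 1 = 9.

9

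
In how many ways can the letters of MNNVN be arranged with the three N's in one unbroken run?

6

Treat the 3 copies of N as a single block. The multiset to arrange is then {NNN, M, V}, 3 items in all.
All 3 items are distinct, so there are (3)! = 6 arrangements.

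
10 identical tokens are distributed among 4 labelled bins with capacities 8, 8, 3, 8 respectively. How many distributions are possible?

Without the upper bounds there are C(13,3) = 286 ways to split 10 among 4 bins.
Subtract solutions that violate a single cap (substitute x_i' = x_i − (cap_i+1)): x_1 ≥ 9 gives C(4,3) = 4; x_2 ≥ 9 gives C(4,3) = 4; x_3 ≥ 4 gives C(9,3) = 84; x_4 ≥ 9 gives C(4,3) = 4. Together 96.
No two caps can be exceeded simultaneously, so the pair terms are all 0.
By inclusion–exclusion the count is 286 − 96 + 0 = 190.

190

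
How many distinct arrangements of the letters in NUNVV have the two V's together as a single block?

12

Treat the 2 copies of V as a single block. The multiset to arrange is then {VV, N, N, U}, 4 items in all.
That gives (4)!/(2!) = 12 arrangements.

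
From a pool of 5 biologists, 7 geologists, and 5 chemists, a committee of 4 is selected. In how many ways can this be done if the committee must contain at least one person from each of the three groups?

Total 4-person selections from all 17: C(17,4) = 2380.
Subtract selections that omit an entire group: no biologists → C(12,4) = 495; no geologists → C(10,4) = 210; no chemists → C(12,4) = 495.
Add back selections omitting two groups (i.e. drawn from a single group): C(5,4) + C(7,4) + C(5,4) = 45.
By inclusion–exclusion: 2380 − 1200 + 45 = 1225.

1225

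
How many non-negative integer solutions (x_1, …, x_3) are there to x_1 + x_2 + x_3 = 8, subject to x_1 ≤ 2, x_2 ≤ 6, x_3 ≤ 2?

6

By stars and bars, unrestricted non-negative solutions to x_1+…+x_3 = 8 number C(8+2,2) = 45.
Subtract solutions that violate a single cap (substitute x_i' = x_i − (cap_i+1)): x_1 ≥ 3 gives C(7,2) = 21; x_2 ≥ 7 gives C(3,2) = 3; x_3 ≥ 3 gives C(7,2) = 21. Together 45.
Add back pairs where two caps are both exceeded: 0 + 6 + 0 = 6.
By inclusion–exclusion the count is 45 − 45 + 6 = 6.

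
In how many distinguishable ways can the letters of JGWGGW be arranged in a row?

Letter multiplicities in JGWGGW: G×3, J×1, W×2.
So there are 6! / (3!·2!) = 60 distinguishable arrangements.

60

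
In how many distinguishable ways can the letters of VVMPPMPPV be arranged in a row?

1260

VVMPPMPPV has 9 letters with M appearing twice, P appearing 4 times, and V appearing 3 times.
The number of distinct arrangements is 9!/(4!·3!·2!) = 362880/288 = 1260.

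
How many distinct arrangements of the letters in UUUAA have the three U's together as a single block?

3

Treat the 3 copies of U as a single block. The multiset to arrange is then {UUU, A, A}, 3 items in all.
That gives (3)!/(2!) = 3 arrangements.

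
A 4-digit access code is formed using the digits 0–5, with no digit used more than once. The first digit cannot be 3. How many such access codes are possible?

300

The first digit has 6−1 = 5 choices (anything except 3).
The remaining 3 digits are filled from the other 5 symbols without repetition: 5 × 4 × 3 = 60.
Total: 5 × 60 = 300.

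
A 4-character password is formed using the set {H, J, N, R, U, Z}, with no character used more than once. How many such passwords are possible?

With no repetition, fill the 4 characters in order: 6 choices, then 5, down to 3.
That product is 6 × 5 × 4 × 3 = 360.

360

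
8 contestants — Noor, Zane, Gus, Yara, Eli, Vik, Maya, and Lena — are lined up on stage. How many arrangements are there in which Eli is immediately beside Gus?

Place the 6 others and the Eli-Gus pair as 7 objects in a line; the pair has 2 internal arrangements.
That gives 2 × 7! = 2 × 5040 = 10080.

10080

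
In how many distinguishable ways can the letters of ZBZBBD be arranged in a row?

The 6 letters of ZBZBBD have repeats: B appearing 3 times and Z appearing twice.
Dividing 6! = 720 by 3!·2! = 12 for the repeated letters gives 60.

60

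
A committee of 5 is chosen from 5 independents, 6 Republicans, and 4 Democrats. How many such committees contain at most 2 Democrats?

2772

Split by how many Democrats are chosen (0 through 2).
Sum: C(4,0)·C(11,5) + C(4,1)·C(11,4) + C(4,2)·C(11,3) = 462 + 1320 + 990 = 2772.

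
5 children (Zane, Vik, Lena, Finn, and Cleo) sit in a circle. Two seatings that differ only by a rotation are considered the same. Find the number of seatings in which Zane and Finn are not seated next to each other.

All circular seatings of 5 people number (4)! = 24.
Those with Zane next to Finn: fuse the pair into one unit and seat 4 units around a circle — 2·(3)! = 12.
Subtracting, 24 − 12 = 12.

12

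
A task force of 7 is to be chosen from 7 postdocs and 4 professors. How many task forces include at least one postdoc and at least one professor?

Total 7-person selections from all 11: C(11,7) = 330.
Selections missing a whole group: no postdocs → C(4,7) = 0; no professors → C(7,7) = 1.
Both groups omitted at once is impossible, so 330 − 1 = 329.

329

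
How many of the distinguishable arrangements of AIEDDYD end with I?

120

Fix I in the last position and arrange the remaining 6 letters.
Those 6 letters have D appearing 3 times, giving (6)!/(3!) = 120.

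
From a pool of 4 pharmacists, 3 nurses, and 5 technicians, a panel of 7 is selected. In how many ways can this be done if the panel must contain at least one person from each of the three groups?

747

With no constraint there are C(12,7) = 792 possible selections.
Subtract selections that omit an entire group: no pharmacists → C(8,7) = 8; no nurses → C(9,7) = 36; no technicians → C(7,7) = 1.
Add back selections omitting two groups (i.e. drawn from a single group): C(4,7) + C(3,7) + C(5,7) = 0.
By inclusion–exclusion: 792 − 45 + 0 = 747.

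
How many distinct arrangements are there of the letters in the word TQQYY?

30

TQQYY has 5 letters with Q appearing twice and Y appearing twice.
Dividing 5! = 120 by 2!·2! = 4 for the repeated letters gives 30.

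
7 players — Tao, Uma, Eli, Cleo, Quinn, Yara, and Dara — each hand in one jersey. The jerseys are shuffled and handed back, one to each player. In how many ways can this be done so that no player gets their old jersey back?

1854

Let Aᵢ be the assignments in which player i gets their old jersey. We want the size of the complement of A₁∪…∪A_7.
By inclusion–exclusion this is Σ_{j=0}^{7} (−1)^j C(7,j)·(7−j)!.
Computing: 5040 − 5040 + 2520 − 840 + 210 − 42 + 7 − 1 = 1854.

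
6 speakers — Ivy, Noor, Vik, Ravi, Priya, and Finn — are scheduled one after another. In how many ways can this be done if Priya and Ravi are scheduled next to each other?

240

Glue Priya and Ravi into one block (2 internal orders), leaving 5 units to arrange in a row.
That gives 2 × 5! = 2 × 120 = 240.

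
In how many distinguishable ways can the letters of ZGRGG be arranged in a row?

The 5 letters of ZGRGG have repeats: G appearing 3 times.
The number of distinct arrangements is 5!/(3!) = 120/6 = 20.

20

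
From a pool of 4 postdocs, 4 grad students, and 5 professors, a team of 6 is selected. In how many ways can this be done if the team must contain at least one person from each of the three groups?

1520

With no constraint there are C(13,6) = 1716 possible selections.
Selections missing a whole group: no postdocs → C(9,6) = 84; no grad students → C(9,6) = 84; no professors → C(8,6) = 28.
Add back selections omitting two groups (i.e. drawn from a single group): C(4,6) + C(4,6) + C(5,6) = 0.
By inclusion–exclusion: 1716 − 196 + 0 = 1520.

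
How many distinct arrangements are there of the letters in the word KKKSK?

5

The 5 letters of KKKSK have repeats: K appearing 4 times.
The number of distinct arrangements is 5!/(4!) = 120/24 = 5.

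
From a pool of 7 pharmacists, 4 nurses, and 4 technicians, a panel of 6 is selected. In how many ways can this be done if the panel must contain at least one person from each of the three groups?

With no constraint there are C(15,6) = 5005 possible selections.
Selections missing a whole group: no pharmacists → C(8,6) = 28; no nurses → C(11,6) = 462; no technicians → C(11,6) = 462.
Add back selections omitting two groups (i.e. drawn from a single group): C(7,6) + C(4,6) + C(4,6) = 7.
By inclusion–exclusion: 5005 − 952 + 7 = 4060.

4060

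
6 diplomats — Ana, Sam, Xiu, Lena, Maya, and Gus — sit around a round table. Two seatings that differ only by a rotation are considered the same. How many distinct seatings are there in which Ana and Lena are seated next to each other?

48

Treat {Ana, Lena} as one unit (2 internal orders) and seat the resulting 5 units around the table: (4)! circular arrangements.
So 2 × (4)! = 2 × 24 = 48.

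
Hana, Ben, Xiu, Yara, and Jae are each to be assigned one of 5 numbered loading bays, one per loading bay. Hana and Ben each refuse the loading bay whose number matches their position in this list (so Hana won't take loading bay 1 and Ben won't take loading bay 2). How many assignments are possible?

Let Aᵢ (for i ∈ {1, 2}) be the placements that put person i in their forbidden loading bay. Any j of these fix j positions, leaving (5−j)! ways to fill the rest, and there are C(2,j) ways to pick which j.
By inclusion–exclusion, the number of valid placements is Σ_{j=0}^{2} (−1)^j C(2,j)·(5−j)!.
Computing: 120 − 48 + 6 = 78.

78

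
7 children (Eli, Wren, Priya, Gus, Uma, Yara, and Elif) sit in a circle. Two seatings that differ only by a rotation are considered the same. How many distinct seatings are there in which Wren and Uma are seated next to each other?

Treat {Wren, Uma} as one unit (2 internal orders) and seat the resulting 6 units around the table: (5)! circular arrangements.
So 2 × (5)! = 2 × 120 = 240.

240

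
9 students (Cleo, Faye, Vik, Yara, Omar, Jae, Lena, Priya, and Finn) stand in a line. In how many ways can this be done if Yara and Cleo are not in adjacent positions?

282240

Of the 9! = 362880 arrangements, those with Yara and Cleo adjacent number 2 × 8! = 80640 (treat the pair as a block with 2 internal orders).
So 362880 − 80640 = 282240 arrangements keep them apart.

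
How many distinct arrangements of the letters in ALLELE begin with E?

20

Fix E in the first position and arrange the remaining 5 letters.
Those 5 letters have L appearing 3 times, giving (5)!/(3!) = 20.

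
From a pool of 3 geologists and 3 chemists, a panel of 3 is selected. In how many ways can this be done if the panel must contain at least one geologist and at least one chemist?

Unrestricted: C(6,3) = 20 ways to pick any 3 of the 6.
Selections missing a whole group: no geologists → C(3,3) = 1; no chemists → C(3,3) = 1.
Both groups omitted at once is impossible, so 20 − 2 = 18.

18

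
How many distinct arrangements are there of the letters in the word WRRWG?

30

The 5 letters of WRRWG have repeats: R appearing twice and W appearing twice.
Dividing 5! = 120 by 2!·2! = 4 for the repeated letters gives 30.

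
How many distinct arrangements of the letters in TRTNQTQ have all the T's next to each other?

Treat the 3 copies of T as a single block. The multiset to arrange is then {TTT, N, Q, Q, R}, 5 items in all.
That gives (5)!/(2!) = 60 arrangements.

60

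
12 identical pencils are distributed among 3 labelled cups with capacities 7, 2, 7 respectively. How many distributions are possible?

12

Ignoring the caps, the number of non-negative solutions to x_1+…+x_3 = 12 is C(14,2) = 91.
Subtract solutions that violate a single cap (substitute x_i' = x_i − (cap_i+1)): x_1 ≥ 8 gives C(6,2) = 15; x_2 ≥ 3 gives C(11,2) = 55; x_3 ≥ 8 gives C(6,2) = 15. Together 85.
Add back pairs where two caps are both exceeded: 3 + 0 + 3 = 6.
By inclusion–exclusion the count is 91 − 85 + 6 = 12.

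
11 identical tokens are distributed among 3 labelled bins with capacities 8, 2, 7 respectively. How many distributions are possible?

By stars and bars, unrestricted non-negative solutions to x_1+…+x_3 = 11 number C(11+2,2) = 78.
Subtract solutions that violate a single cap (substitute x_i' = x_i − (cap_i+1)): x_1 ≥ 9 gives C(4,2) = 6; x_2 ≥ 3 gives C(10,2) = 45; x_3 ≥ 8 gives C(5,2) = 10. Together 61.
Add back pairs where two caps are both exceeded: 0 + 0 + 1 = 1.
By inclusion–exclusion the count is 78 − 61 + 1 = 18.

18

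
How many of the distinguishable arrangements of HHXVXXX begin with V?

With the first slot taken by V, it remains to arrange the other 6 letters (HHXXXX).
Those 6 letters have H appearing twice and X appearing 4 times, giving (6)!/(4!·2!) = 15.

15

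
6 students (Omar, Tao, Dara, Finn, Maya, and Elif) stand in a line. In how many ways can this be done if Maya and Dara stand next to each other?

Treat {Maya, Dara} as a single unit. There are 5 units to order, and the pair itself can be ordered 2 ways.
So the count is 2·(5)! = 240.

240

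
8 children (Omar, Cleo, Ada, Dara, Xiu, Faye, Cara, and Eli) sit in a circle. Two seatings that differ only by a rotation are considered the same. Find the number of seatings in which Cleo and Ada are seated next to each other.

1440

Glue Cleo and Ada into a block (2 internal orders). Seating 7 units around a circle gives (6)! arrangements.
So 2 × (6)! = 2 × 720 = 1440.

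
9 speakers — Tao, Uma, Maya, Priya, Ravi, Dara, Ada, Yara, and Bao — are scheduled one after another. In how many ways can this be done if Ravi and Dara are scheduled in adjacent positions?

80640

Place the 7 others and the Ravi-Dara pair as 8 objects in a line; the pair has 2 internal arrangements.
So the count is 2·(8)! = 80640.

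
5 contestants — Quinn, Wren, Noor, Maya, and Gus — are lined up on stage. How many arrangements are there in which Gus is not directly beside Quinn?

There are 5! = 120 arrangements in all. If Gus and Quinn are adjacent, merging them into one block gives 2·(4)! = 48 arrangements.
So 120 − 48 = 72 arrangements keep them apart.

72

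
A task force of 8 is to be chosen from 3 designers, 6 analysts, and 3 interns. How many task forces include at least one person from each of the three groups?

477

Total 8-person selections from all 12: C(12,8) = 495.
Selections missing a whole group: no designers → C(9,8) = 9; no analysts → C(6,8) = 0; no interns → C(9,8) = 9.
Add back selections omitting two groups (i.e. drawn from a single group): C(3,8) + C(6,8) + C(3,8) = 0.
By inclusion–exclusion: 495 − 18 + 0 = 477.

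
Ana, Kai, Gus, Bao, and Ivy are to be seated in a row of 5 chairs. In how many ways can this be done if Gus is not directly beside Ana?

There are 5! = 120 arrangements in all. If Gus and Ana are adjacent, merging them into one block gives 2·(4)! = 48 arrangements.
Complementary counting: 120 − 48 = 72.

72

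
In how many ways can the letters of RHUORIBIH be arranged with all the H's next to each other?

Treat the 2 copies of H as a single block. The multiset to arrange is then {HH, B, I, I, O, R, R, U}, 8 items in all.
That gives (8)!/(2!·2!) = 10080 arrangements.

10080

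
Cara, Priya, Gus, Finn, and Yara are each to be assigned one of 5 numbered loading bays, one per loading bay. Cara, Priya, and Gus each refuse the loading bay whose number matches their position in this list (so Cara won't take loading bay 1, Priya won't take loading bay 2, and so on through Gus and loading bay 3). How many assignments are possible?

64

Let Aᵢ (for i ∈ {1, 2, 3}) be the placements that put person i in their forbidden loading bay. Any j of these fix j positions, leaving (5−j)! ways to fill the rest, and there are C(3,j) ways to pick which j.
By inclusion–exclusion, the number of valid placements is Σ_{j=0}^{3} (−1)^j C(3,j)·(5−j)!.
Computing: 120 − 72 + 18 − 2 = 64.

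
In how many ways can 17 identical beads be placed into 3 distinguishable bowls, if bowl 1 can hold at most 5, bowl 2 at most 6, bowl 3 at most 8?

Ignoring the caps, the number of non-negative solutions to x_1+…+x_3 = 17 is C(19,2) = 171.
Subtract solutions that violate a single cap (substitute x_i' = x_i − (cap_i+1)): x_1 ≥ 6 gives C(13,2) = 78; x_2 ≥ 7 gives C(12,2) = 66; x_3 ≥ 9 gives C(10,2) = 45. Together 189.
Add back pairs where two caps are both exceeded: 15 + 6 + 3 = 24.
By inclusion–exclusion the count is 171 − 189 + 24 = 6.

6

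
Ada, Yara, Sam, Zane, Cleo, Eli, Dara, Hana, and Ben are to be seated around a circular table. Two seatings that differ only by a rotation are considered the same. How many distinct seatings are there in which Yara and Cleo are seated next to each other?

Treat {Yara, Cleo} as one unit (2 internal orders) and seat the resulting 8 units around the table: (7)! circular arrangements.
So 2 × (7)! = 2 × 5040 = 10080.

10080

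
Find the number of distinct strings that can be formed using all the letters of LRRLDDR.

210

LRRLDDR has 7 letters with D appearing twice, L appearing twice, and R appearing 3 times.
So there are 7! / (3!·2!·2!) = 210 distinguishable arrangements.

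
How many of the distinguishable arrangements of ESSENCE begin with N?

60

Fix N in the first position and arrange the remaining 6 letters.
Those 6 letters have E appearing 3 times and S appearing twice, giving (6)!/(3!·2!) = 60.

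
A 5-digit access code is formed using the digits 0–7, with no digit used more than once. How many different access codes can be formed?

6720

Choose and order 5 of the 8 symbols: the first digit has 8 options, the next 7, and so on down to 4.
That product is 8 × 7 × 6 × 5 × 4 = 6720.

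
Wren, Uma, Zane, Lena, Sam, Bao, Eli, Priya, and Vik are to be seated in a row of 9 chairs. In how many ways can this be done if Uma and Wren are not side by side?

282240

There are 9! = 362880 arrangements in all. If Uma and Wren are adjacent, merging them into one block gives 2·(8)! = 80640 arrangements.
Complementary counting: 362880 − 80640 = 282240.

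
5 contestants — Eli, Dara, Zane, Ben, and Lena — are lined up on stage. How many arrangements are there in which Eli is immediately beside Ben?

Glue Eli and Ben into one block (2 internal orders), leaving 4 units to arrange in a row.
That gives 2 × 4! = 2 × 24 = 48.

48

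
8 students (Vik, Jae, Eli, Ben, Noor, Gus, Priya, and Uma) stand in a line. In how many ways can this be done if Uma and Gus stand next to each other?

Place the 6 others and the Uma-Gus pair as 7 objects in a line; the pair has 2 internal arrangements.
So the count is 2·(7)! = 10080.

10080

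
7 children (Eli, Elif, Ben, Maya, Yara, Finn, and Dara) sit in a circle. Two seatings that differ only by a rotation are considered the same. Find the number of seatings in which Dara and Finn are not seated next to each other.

480

Without the restriction there are (6)! = 720 seatings.
Seatings with Dara beside Finn: treat them as a block with 2 internal orders, giving 2 × (5)! = 240.
Subtracting, 720 − 240 = 480.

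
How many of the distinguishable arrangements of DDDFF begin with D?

6

Fix D in the first position and arrange the remaining 4 letters.
Those 4 letters have D appearing twice and F appearing twice, giving (4)!/(2!·2!) = 6.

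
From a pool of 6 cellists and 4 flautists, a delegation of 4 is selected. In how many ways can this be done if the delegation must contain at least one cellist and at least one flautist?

Total 4-person selections from all 10: C(10,4) = 210.
Subtract selections that omit an entire group: no cellists → C(4,4) = 1; no flautists → C(6,4) = 15.
Both groups omitted at once is impossible, so 210 − 16 = 194.

194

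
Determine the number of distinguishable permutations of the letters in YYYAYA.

The 6 letters of YYYAYA have repeats: A appearing twice and Y appearing 4 times.
The number of distinct arrangements is 6!/(4!·2!) = 720/48 = 15.

15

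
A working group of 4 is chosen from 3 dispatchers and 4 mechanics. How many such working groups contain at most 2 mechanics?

22

Split by how many mechanics are chosen (0 through 2).
Sum: C(4,0)·C(3,4) + C(4,1)·C(3,3) + C(4,2)·C(3,2) = 0 + 4 + 18 = 22.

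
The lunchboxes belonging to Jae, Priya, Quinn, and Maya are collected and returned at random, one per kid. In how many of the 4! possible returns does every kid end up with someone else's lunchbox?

9

Let Aᵢ be the assignments in which kid i gets their own lunchbox. We want the size of the complement of A₁∪…∪A_4.
By inclusion–exclusion this is Σ_{j=0}^{4} (−1)^j C(4,j)·(4−j)!.
Computing: 24 − 24 + 12 − 4 + 1 = 9.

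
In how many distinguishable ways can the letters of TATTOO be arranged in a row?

60

TATTOO has 6 letters with O appearing twice and T appearing 3 times.
Dividing 6! = 720 by 3!·2! = 12 for the repeated letters gives 60.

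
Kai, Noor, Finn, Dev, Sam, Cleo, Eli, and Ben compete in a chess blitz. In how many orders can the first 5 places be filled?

6720

This is an ordered selection of 5 from 8: P(8,5).
That gives 8 × 7 × 6 × 5 × 4 = 6720.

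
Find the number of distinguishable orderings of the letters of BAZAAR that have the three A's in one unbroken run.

Treat the 3 copies of A as a single block. The multiset to arrange is then {AAA, B, R, Z}, 4 items in all.
All 4 items are distinct, so there are (4)! = 24 arrangements.

24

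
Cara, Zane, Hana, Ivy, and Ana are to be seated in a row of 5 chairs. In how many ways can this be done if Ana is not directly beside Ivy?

72

Of the 5! = 120 arrangements, those with Ana and Ivy adjacent number 2 × 4! = 48 (treat the pair as a block with 2 internal orders).
So 120 − 48 = 72 arrangements keep them apart.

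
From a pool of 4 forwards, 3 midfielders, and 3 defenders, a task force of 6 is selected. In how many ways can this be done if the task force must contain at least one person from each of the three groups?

195

Total 6-person selections from all 10: C(10,6) = 210.
Subtract selections that omit an entire group: no forwards → C(6,6) = 1; no midfielders → C(7,6) = 7; no defenders → C(7,6) = 7.
Add back selections omitting two groups (i.e. drawn from a single group): C(4,6) + C(3,6) + C(3,6) = 0.
By inclusion–exclusion: 210 − 15 + 0 = 195.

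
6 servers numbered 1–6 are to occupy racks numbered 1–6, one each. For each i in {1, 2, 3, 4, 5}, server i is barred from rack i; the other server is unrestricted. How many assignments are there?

Let Aᵢ (for 1 ≤ i ≤ 5) be the placements that put server i in its forbidden rack. Any j of these fix j positions, leaving (6−j)! ways to fill the rest, and there are C(5,j) ways to pick which j.
By inclusion–exclusion, the number of valid placements is Σ_{j=0}^{5} (−1)^j C(5,j)·(6−j)!.
Computing: 720 − 600 + 240 − 60 + 10 − 1 = 309.

309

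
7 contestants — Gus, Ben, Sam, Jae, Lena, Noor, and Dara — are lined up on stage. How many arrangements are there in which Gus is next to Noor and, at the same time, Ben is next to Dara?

480

Treat {Gus,Noor} as one block (2 orders) and {Ben,Dara} as another (2 orders).
That leaves 5 units to arrange: 2 × 2 × 5! = 4 × 120 = 480.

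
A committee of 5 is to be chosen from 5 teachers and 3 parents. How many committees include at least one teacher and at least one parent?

55

Total 5-person selections from all 8: C(8,5) = 56.
Selections missing a whole group: no teachers → C(3,5) = 0; no parents → C(5,5) = 1.
Both groups omitted at once is impossible, so 56 − 1 = 55.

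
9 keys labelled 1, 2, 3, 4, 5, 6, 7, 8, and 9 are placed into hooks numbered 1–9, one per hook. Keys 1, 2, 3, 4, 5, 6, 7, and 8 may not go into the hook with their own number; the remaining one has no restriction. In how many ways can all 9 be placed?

148329

Let Aᵢ (for 1 ≤ i ≤ 8) be the placements that put key i in its forbidden hook. Any j of these fix j positions, leaving (9−j)! ways to fill the rest, and there are C(8,j) ways to pick which j.
By inclusion–exclusion, the number of valid placements is Σ_{j=0}^{8} (−1)^j C(8,j)·(9−j)!.
Computing: 362880 − 322560 + 141120 − 40320 + 8400 − 1344 + 168 − 16 + 1 = 148329.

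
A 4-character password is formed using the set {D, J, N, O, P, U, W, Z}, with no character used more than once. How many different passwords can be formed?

1680

With no repetition, fill the 4 characters in order: 8 choices, then 7, down to 5.
That product is 8 × 7 × 6 × 5 = 1680.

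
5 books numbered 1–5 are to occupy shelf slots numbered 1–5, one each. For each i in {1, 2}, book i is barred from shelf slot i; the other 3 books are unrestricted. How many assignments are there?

78

Let Aᵢ (for i ∈ {1, 2}) be the placements that put book i in its forbidden shelf slot. Any j of these fix j positions, leaving (5−j)! ways to fill the rest, and there are C(2,j) ways to pick which j.
By inclusion–exclusion, the number of valid placements is Σ_{j=0}^{2} (−1)^j C(2,j)·(5−j)!.
Computing: 120 − 48 + 6 = 78.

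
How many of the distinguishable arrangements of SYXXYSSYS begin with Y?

420

Fix Y in the first position and arrange the remaining 8 letters.
Those 8 letters have S appearing 4 times, X appearing twice, and Y appearing twice, giving (8)!/(4!·2!·2!) = 420.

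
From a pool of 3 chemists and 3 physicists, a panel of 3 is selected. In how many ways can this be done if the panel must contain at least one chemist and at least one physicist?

Unrestricted: C(6,3) = 20 ways to pick any 3 of the 6.
Selections missing a whole group: no chemists → C(3,3) = 1; no physicists → C(3,3) = 1.
Both groups omitted at once is impossible, so 20 − 2 = 18.

18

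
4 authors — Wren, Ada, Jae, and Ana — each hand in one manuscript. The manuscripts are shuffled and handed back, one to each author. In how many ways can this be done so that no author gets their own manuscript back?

Let Aᵢ be the assignments in which author i gets their own manuscript. We want the size of the complement of A₁∪…∪A_4.
By inclusion–exclusion this is Σ_{j=0}^{4} (−1)^j C(4,j)·(4−j)!.
Computing: 24 − 24 + 12 − 4 + 1 = 9.

9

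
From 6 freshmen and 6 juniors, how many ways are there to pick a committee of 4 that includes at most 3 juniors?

Split by how many juniors are chosen (0 through 3).
Sum: C(6,0)·C(6,4) + C(6,1)·C(6,3) + C(6,2)·C(6,2) + C(6,3)·C(6,1) = 15 + 120 + 225 + 120 = 480.

480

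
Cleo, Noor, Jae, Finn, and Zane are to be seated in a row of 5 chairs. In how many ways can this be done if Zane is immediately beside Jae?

48

Glue Zane and Jae into one block (2 internal orders), leaving 4 units to arrange in a row.
That gives 2 × 4! = 2 × 24 = 48.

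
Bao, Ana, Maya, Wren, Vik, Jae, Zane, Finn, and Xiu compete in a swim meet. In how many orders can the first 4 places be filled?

This is an ordered selection of 4 from 9: P(9,4).
That gives 9 × 8 × 7 × 6 = 3024.

3024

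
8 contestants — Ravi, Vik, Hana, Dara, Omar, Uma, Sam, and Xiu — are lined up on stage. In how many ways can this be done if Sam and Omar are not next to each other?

Of the 8! = 40320 arrangements, those with Sam and Omar adjacent number 2 × 7! = 10080 (treat the pair as a block with 2 internal orders).
So 40320 − 10080 = 30240 arrangements keep them apart.

30240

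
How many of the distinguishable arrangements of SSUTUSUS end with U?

Fix U in the last position and arrange the remaining 7 letters.
Those 7 letters have S appearing 4 times and U appearing twice, giving (7)!/(4!·2!) = 105.

105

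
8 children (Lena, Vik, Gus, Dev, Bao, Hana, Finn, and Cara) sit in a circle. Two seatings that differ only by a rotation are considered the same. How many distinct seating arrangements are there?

5040

Fix one person's seat to break rotational symmetry; the remaining 7 people can be arranged in (7)! = 5040 ways.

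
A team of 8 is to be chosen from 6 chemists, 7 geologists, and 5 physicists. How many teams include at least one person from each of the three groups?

41811

Unrestricted: C(18,8) = 43758 ways to pick any 8 of the 18.
Selections missing a whole group: no chemists → C(12,8) = 495; no geologists → C(11,8) = 165; no physicists → C(13,8) = 1287.
Add back selections omitting two groups (i.e. drawn from a single group): C(6,8) + C(7,8) + C(5,8) = 0.
By inclusion–exclusion: 43758 − 1947 + 0 = 41811.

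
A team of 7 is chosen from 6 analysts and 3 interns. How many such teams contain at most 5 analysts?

33

Split by how many analysts are chosen (0 through 5).
Sum: C(6,0)·C(3,7) + C(6,1)·C(3,6) + C(6,2)·C(3,5) + C(6,3)·C(3,4) + C(6,4)·C(3,3) + C(6,5)·C(3,2) = 0 + 0 + 0 + 0 + 15 + 18 = 33.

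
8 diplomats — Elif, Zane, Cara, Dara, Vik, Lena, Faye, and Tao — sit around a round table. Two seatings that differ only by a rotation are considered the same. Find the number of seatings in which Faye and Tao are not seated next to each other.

All circular seatings of 8 people number (7)! = 5040.
Those with Faye next to Tao: fuse the pair into one unit and seat 7 units around a circle — 2·(6)! = 1440.
Subtracting, 5040 − 1440 = 3600.

3600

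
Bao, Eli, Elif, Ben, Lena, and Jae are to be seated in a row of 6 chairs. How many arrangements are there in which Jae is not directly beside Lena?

There are 6! = 720 arrangements in all. If Jae and Lena are adjacent, merging them into one block gives 2·(5)! = 240 arrangements.
So 720 − 240 = 480 arrangements keep them apart.

480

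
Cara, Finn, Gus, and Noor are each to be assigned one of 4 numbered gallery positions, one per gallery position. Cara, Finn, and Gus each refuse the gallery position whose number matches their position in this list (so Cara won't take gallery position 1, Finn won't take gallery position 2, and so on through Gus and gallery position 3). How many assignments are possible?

Let Aᵢ (for i ∈ {1, 2, 3}) be the placements that put person i in their forbidden gallery position. Any j of these fix j positions, leaving (4−j)! ways to fill the rest, and there are C(3,j) ways to pick which j.
By inclusion–exclusion, the number of valid placements is Σ_{j=0}^{3} (−1)^j C(3,j)·(4−j)!.
Computing: 24 − 18 + 6 − 1 = 11.

11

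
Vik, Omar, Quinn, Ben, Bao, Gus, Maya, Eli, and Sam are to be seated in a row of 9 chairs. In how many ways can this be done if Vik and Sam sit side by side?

Glue Vik and Sam into one block (2 internal orders), leaving 8 units to arrange in a row.
That gives 2 × 8! = 2 × 40320 = 80640.

80640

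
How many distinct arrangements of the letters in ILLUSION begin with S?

Fix S in the first position and arrange the remaining 7 letters.
Those 7 letters have I appearing twice and L appearing twice, giving (7)!/(2!·2!) = 1260.

1260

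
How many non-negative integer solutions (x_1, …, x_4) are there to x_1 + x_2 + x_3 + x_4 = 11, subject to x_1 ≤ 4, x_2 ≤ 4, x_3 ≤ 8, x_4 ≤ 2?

By stars and bars, unrestricted non-negative solutions to x_1+…+x_4 = 11 number C(11+3,3) = 364.
Subtract solutions that violate a single cap (substitute x_i' = x_i − (cap_i+1)): x_1 ≥ 5 gives C(9,3) = 84; x_2 ≥ 5 gives C(9,3) = 84; x_3 ≥ 9 gives C(5,3) = 10; x_4 ≥ 3 gives C(11,3) = 165. Together 343.
Add back pairs where two caps are both exceeded: 4 + 0 + 20 + 0 + 20 + 0 = 44.
By inclusion–exclusion the count is 364 − 343 + 44 = 65.

65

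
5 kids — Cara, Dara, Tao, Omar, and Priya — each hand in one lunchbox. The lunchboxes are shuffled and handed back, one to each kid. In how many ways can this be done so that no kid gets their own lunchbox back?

Let Aᵢ be the assignments in which kid i gets their own lunchbox. We want the size of the complement of A₁∪…∪A_5.
By inclusion–exclusion this is Σ_{j=0}^{5} (−1)^j C(5,j)·(5−j)!.
Computing: 120 − 120 + 60 − 20 + 5 − 1 = 44.

44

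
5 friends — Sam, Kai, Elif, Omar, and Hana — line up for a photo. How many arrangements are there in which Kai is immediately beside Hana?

48

Treat {Kai, Hana} as a single unit. There are 4 units to order, and the pair itself can be ordered 2 ways.
That gives 2 × 4! = 2 × 24 = 48.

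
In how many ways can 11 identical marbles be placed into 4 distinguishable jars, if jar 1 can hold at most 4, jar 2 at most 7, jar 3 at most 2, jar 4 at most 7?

97

Ignoring the caps, the number of non-negative solutions to x_1+…+x_4 = 11 is C(14,3) = 364.
Subtract solutions that violate a single cap (substitute x_i' = x_i − (cap_i+1)): x_1 ≥ 5 gives C(9,3) = 84; x_2 ≥ 8 gives C(6,3) = 20; x_3 ≥ 3 gives C(11,3) = 165; x_4 ≥ 8 gives C(6,3) = 20. Together 289.
Add back pairs where two caps are both exceeded: 0 + 20 + 0 + 1 + 0 + 1 = 22.
By inclusion–exclusion the count is 364 − 289 + 22 = 97.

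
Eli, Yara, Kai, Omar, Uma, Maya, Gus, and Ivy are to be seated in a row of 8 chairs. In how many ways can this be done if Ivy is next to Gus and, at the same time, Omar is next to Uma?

Treat {Ivy,Gus} as one block (2 orders) and {Omar,Uma} as another (2 orders).
That leaves 6 units to arrange: 2 × 2 × 6! = 4 × 720 = 2880.

2880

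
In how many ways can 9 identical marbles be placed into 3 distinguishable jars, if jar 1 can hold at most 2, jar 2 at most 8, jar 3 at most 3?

11

Ignoring the caps, the number of non-negative solutions to x_1+…+x_3 = 9 is C(11,2) = 55.
Subtract solutions that violate a single cap (substitute x_i' = x_i − (cap_i+1)): x_1 ≥ 3 gives C(8,2) = 28; x_2 ≥ 9 gives C(2,2) = 1; x_3 ≥ 4 gives C(7,2) = 21. Together 50.
Add back pairs where two caps are both exceeded: 0 + 6 + 0 = 6.
By inclusion–exclusion the count is 55 − 50 + 6 = 11.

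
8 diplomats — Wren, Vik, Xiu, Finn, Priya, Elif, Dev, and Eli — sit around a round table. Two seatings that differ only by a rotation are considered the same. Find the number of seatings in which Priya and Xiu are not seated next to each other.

All circular seatings of 8 people number (7)! = 5040.
Seatings with Priya beside Xiu: treat them as a block with 2 internal orders, giving 2 × (6)! = 1440.
Subtracting, 5040 − 1440 = 3600.

3600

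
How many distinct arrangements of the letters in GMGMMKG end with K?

Fix K in the last position and arrange the remaining 6 letters.
Those 6 letters have G appearing 3 times and M appearing 3 times, giving (6)!/(3!·3!) = 20.

20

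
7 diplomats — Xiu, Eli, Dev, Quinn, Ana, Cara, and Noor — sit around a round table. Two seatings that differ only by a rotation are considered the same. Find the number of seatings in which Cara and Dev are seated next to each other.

240

Treat {Cara, Dev} as one unit (2 internal orders) and seat the resulting 6 units around the table: (5)! circular arrangements.
So 2 × (5)! = 2 × 120 = 240.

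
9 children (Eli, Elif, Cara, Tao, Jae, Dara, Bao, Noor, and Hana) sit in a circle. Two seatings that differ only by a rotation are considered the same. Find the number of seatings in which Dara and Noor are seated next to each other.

Treat {Dara, Noor} as one unit (2 internal orders) and seat the resulting 8 units around the table: (7)! circular arrangements.
So 2 × (7)! = 2 × 5040 = 10080.

10080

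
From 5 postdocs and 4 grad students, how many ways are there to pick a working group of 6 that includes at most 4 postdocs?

Split by how many postdocs are chosen (0 through 4).
Sum: C(5,0)·C(4,6) + C(5,1)·C(4,5) + C(5,2)·C(4,4) + C(5,3)·C(4,3) + C(5,4)·C(4,2) = 0 + 0 + 10 + 40 + 30 = 80.

80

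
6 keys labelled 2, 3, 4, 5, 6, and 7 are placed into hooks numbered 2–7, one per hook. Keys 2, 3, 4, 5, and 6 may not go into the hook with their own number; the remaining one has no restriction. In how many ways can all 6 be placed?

309

Let Aᵢ (for 2 ≤ i ≤ 6) be the placements that put key i in its forbidden hook. Any j of these fix j positions, leaving (6−j)! ways to fill the rest, and there are C(5,j) ways to pick which j.
By inclusion–exclusion, the number of valid placements is Σ_{j=0}^{5} (−1)^j C(5,j)·(6−j)!.
Computing: 720 − 600 + 240 − 60 + 10 − 1 = 309.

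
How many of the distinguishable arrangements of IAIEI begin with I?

12

With the first slot taken by I, it remains to arrange the other 4 letters (AIEI).
Those 4 letters have I appearing twice, giving (4)!/(2!) = 12.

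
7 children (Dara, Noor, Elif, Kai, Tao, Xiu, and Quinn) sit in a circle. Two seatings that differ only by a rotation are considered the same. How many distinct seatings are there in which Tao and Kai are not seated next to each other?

Without the restriction there are (6)! = 720 seatings.
Seatings with Tao beside Kai: treat them as a block with 2 internal orders, giving 2 × (5)! = 240.
Subtracting, 720 − 240 = 480.

480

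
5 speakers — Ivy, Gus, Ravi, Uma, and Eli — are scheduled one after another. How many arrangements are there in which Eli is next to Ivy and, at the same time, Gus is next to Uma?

24

Treat {Eli,Ivy} as one block (2 orders) and {Gus,Uma} as another (2 orders).
That leaves 3 units to arrange: 2 × 2 × 3! = 4 × 6 = 24.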